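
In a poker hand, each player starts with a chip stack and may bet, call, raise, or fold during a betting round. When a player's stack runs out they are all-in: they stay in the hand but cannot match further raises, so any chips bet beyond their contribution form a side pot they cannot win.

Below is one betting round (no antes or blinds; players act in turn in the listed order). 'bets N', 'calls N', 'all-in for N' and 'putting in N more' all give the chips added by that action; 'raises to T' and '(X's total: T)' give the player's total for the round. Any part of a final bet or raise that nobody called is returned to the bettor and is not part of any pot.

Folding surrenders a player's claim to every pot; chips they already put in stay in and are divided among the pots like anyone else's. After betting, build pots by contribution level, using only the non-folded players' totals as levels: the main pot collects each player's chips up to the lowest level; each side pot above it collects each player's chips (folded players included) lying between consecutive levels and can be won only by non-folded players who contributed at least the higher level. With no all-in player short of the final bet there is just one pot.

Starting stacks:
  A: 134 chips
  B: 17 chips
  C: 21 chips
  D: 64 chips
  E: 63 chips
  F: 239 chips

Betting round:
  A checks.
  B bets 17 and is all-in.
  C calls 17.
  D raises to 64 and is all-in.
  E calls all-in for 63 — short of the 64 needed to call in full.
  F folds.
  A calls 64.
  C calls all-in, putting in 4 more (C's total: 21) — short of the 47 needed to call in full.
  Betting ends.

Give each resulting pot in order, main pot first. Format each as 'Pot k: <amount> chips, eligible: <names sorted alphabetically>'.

Contributions: A=64, B=17, C=21, D=64, E=63
Folded: F
Pot levels (distinct totals of non-folded players): 17, 21, 63, 64
Layer 1-17: 17 each from A, B, C, D, E = 17*5 = 85 chips; eligible A, B, C, D, E
Layer 18-21: 4 each from A, C, D, E = 4*4 = 16 chips; eligible A, C, D, E
Layer 22-63: 42 each from A, D, E = 42*3 = 126 chips; eligible A, D, E
Layer 64-64: 1 each from A, D = 1*2 = 2 chips; eligible A, D

Pot 1: 85 chips, eligible: A, B, C, D, E
Pot 2: 16 chips, eligible: A, C, D, E
Pot 3: 126 chips, eligible: A, D, E
Pot 4: 2 chips, eligible: A, D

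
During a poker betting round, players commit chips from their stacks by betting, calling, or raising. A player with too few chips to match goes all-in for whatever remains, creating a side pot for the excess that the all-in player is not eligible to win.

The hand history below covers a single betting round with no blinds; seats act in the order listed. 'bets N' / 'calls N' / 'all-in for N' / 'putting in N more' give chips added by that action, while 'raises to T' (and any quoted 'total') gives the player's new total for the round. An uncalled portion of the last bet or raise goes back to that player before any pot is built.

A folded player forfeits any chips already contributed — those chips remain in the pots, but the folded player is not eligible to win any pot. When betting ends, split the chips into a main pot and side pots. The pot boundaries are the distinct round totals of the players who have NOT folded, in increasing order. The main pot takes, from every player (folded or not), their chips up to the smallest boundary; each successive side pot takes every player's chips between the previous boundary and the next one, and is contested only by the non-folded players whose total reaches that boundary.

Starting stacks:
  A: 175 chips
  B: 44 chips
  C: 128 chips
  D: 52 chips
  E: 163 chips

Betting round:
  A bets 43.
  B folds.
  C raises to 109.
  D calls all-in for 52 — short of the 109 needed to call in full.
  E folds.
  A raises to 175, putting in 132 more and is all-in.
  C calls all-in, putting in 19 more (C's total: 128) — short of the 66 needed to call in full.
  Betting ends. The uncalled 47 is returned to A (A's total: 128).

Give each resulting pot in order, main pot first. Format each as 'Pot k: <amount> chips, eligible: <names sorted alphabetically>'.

Contributions (after 47 returned to A): A=128, C=128, D=52
Folded: B, E
Pot levels (distinct totals of non-folded players): 52, 128
Layer 1-52: 52 each from A, C, D = 52*3 = 156 chips; eligible A, C, D
Layer 53-128: 76 each from A, C = 76*2 = 152 chips; eligible A, C

Pot 1: 156 chips, eligible: A, C, D
Pot 2: 152 chips, eligible: A, C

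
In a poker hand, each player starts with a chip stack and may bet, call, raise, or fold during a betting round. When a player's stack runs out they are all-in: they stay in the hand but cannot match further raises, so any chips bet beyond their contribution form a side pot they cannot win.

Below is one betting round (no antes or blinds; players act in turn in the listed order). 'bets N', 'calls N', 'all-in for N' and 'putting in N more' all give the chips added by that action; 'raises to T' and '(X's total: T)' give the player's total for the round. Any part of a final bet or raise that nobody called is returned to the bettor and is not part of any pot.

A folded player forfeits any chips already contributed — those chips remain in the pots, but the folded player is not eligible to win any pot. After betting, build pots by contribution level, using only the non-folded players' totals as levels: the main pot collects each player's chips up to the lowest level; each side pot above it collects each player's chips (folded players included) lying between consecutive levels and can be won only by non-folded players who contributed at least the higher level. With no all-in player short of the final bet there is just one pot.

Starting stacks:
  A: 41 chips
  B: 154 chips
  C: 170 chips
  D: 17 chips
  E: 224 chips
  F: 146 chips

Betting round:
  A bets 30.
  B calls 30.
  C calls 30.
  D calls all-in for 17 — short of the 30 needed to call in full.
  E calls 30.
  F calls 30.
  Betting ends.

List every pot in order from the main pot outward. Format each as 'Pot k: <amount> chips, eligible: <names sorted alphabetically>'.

Pot 1: 102 chips, eligible: A, B, C, D, E, F
Pot 2: 65 chips, eligible: A, B, C, E, F

Derivation:
Contributions: A=30, B=30, C=30, D=17, E=30, F=30
Pot levels (distinct totals of non-folded players): 17, 30
Layer 1-17: 17 each from A, B, C, D, E, F = 17*6 = 102 chips; eligible A, B, C, D, E, F
Layer 18-30: 13 each from A, B, C, E, F = 13*5 = 65 chips; eligible A, B, C, E, F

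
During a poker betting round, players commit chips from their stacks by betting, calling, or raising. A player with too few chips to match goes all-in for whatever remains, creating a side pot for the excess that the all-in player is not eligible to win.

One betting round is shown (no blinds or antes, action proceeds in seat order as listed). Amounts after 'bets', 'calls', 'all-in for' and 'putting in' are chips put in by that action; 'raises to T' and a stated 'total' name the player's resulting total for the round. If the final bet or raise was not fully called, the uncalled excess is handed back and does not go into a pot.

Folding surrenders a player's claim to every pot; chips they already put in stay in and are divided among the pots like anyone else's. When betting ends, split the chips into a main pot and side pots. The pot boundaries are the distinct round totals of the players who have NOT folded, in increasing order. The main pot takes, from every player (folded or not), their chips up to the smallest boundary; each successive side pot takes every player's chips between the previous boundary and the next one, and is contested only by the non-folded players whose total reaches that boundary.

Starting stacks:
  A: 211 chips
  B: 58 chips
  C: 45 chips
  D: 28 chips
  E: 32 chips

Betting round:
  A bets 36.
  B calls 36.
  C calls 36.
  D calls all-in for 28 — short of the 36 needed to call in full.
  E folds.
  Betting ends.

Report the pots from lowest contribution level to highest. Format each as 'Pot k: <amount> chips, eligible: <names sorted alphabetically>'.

Pot 1: 112 chips, eligible: A, B, C, D
Pot 2: 24 chips, eligible: A, B, C

Derivation:
Contributions: A=36, B=36, C=36, D=28
Folded: E
Pot levels (distinct totals of non-folded players): 28, 36
Layer 1-28: 28 each from A, B, C, D = 28*4 = 112 chips; eligible A, B, C, D
Layer 29-36: 8 each from A, B, C = 8*3 = 24 chips; eligible A, B, C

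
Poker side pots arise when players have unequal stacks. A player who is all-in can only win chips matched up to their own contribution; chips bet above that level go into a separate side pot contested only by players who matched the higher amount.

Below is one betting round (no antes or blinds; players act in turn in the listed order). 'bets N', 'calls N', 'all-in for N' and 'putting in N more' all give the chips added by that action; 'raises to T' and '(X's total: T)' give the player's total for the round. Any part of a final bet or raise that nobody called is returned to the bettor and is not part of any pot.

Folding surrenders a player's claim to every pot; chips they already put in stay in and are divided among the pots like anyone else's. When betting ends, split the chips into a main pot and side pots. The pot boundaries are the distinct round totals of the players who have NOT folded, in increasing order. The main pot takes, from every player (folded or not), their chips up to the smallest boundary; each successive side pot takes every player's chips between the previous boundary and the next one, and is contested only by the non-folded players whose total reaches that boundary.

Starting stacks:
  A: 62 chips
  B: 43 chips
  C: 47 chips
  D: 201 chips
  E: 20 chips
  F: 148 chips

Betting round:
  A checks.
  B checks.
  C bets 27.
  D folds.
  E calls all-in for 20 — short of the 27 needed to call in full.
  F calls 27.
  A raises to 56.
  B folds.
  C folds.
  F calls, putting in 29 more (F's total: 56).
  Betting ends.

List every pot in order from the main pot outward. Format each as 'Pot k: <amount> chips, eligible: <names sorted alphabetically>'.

Contributions: A=56, C=27, E=20, F=56
Folded: B, C, D
Pot levels (distinct totals of non-folded players): 20, 56
Layer 1-20: 20 each from A, C, E, F = 20*4 = 80 chips; eligible A, E, F
Layer 21-56: A 36 + C 7 + F 36 = 79 chips; eligible A, F

Pot 1: 80 chips, eligible: A, E, F
Pot 2: 79 chips, eligible: A, F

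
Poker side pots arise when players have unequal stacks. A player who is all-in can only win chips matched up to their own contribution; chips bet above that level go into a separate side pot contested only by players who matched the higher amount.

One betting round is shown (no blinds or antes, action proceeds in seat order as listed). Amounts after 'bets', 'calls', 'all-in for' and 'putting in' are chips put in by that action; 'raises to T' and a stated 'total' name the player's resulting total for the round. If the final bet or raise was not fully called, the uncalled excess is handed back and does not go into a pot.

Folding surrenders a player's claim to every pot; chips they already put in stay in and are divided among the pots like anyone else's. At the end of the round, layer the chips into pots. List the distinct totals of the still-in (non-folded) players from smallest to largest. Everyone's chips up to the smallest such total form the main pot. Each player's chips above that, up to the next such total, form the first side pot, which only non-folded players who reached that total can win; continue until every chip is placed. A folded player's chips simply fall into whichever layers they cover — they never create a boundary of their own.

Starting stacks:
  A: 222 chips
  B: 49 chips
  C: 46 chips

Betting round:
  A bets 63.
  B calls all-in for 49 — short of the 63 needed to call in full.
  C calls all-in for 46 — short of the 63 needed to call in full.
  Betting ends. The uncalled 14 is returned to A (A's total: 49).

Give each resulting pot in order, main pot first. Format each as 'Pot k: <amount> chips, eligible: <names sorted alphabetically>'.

Contributions (after 14 returned to A): A=49, B=49, C=46
Pot levels (distinct totals of non-folded players): 46, 49
Layer 1-46: 46 each from A, B, C = 46*3 = 138 chips; eligible A, B, C
Layer 47-49: 3 each from A, B = 3*2 = 6 chips; eligible A, B

Pot 1: 138 chips, eligible: A, B, C
Pot 2: 6 chips, eligible: A, B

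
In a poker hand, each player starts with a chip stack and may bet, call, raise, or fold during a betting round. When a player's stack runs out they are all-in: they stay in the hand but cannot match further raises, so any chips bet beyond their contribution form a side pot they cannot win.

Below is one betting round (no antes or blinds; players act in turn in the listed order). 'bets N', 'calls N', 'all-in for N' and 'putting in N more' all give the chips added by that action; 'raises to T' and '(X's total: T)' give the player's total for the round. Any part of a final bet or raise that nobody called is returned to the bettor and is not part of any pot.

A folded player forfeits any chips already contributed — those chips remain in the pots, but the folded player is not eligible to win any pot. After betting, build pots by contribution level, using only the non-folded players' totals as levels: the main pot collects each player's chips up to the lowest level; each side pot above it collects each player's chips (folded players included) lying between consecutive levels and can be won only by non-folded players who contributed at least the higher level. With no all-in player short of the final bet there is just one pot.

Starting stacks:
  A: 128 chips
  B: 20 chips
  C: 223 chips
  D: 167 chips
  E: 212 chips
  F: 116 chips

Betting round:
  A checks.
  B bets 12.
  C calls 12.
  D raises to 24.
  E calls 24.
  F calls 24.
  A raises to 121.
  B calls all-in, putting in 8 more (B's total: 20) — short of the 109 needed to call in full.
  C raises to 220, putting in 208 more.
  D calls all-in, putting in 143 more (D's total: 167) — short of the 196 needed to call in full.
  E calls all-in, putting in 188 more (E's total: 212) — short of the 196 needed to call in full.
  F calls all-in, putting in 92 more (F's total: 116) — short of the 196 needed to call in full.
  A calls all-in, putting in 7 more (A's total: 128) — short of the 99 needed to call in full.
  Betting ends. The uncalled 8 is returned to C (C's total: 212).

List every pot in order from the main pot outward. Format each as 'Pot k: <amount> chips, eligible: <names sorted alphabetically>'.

Contributions (after 8 returned to C): A=128, B=20, C=212, D=167, E=212, F=116
Pot levels (distinct totals of non-folded players): 20, 116, 128, 167, 212
Layer 1-20: 20 each from A, B, C, D, E, F = 20*6 = 120 chips; eligible A, B, C, D, E, F
Layer 21-116: 96 each from A, C, D, E, F = 96*5 = 480 chips; eligible A, C, D, E, F
Layer 117-128: 12 each from A, C, D, E = 12*4 = 48 chips; eligible A, C, D, E
Layer 129-167: 39 each from C, D, E = 39*3 = 117 chips; eligible C, D, E
Layer 168-212: 45 each from C, E = 45*2 = 90 chips; eligible C, E

Pot 1: 120 chips, eligible: A, B, C, D, E, F
Pot 2: 480 chips, eligible: A, C, D, E, F
Pot 3: 48 chips, eligible: A, C, D, E
Pot 4: 117 chips, eligible: C, D, E
Pot 5: 90 chips, eligible: C, E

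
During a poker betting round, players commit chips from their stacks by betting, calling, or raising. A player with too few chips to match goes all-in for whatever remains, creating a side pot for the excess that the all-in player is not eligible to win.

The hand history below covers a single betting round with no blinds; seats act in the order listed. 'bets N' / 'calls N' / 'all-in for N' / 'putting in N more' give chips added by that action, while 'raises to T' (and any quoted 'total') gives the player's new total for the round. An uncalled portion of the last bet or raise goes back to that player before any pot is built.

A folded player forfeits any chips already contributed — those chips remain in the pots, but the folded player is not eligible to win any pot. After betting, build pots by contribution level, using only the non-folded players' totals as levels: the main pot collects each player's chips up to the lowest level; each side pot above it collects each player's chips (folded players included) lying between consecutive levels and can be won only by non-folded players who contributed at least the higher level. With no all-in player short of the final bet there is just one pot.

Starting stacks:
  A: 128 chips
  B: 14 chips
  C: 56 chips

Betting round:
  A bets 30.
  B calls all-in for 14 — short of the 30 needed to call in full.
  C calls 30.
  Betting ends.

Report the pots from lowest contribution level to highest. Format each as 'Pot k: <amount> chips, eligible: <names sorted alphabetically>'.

Pot 1: 42 chips, eligible: A, B, C
Pot 2: 32 chips, eligible: A, C

Derivation:
Contributions: A=30, B=14, C=30
Pot levels (distinct totals of non-folded players): 14, 30
Layer 1-14: 14 each from A, B, C = 14*3 = 42 chips; eligible A, B, C
Layer 15-30: 16 each from A, C = 16*2 = 32 chips; eligible A, C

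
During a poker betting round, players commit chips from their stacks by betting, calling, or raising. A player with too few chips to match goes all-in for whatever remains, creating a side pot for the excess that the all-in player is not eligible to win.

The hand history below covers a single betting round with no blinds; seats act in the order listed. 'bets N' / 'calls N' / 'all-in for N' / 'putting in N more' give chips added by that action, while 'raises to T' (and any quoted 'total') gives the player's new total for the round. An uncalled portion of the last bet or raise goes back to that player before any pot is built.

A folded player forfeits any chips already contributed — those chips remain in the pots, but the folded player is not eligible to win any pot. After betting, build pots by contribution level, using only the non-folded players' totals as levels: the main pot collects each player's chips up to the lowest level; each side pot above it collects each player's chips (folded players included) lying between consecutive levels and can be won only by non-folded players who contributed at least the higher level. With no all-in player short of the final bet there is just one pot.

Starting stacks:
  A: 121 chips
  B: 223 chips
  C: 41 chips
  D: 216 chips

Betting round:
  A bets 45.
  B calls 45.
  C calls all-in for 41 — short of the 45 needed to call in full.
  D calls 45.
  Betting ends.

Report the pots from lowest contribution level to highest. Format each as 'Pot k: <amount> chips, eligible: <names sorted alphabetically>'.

Pot 1: 164 chips, eligible: A, B, C, D
Pot 2: 12 chips, eligible: A, B, D

Derivation:
Contributions: A=45, B=45, C=41, D=45
Pot levels (distinct totals of non-folded players): 41, 45
Layer 1-41: 41 each from A, B, C, D = 41*4 = 164 chips; eligible A, B, C, D
Layer 42-45: 4 each from A, B, D = 4*3 = 12 chips; eligible A, B, D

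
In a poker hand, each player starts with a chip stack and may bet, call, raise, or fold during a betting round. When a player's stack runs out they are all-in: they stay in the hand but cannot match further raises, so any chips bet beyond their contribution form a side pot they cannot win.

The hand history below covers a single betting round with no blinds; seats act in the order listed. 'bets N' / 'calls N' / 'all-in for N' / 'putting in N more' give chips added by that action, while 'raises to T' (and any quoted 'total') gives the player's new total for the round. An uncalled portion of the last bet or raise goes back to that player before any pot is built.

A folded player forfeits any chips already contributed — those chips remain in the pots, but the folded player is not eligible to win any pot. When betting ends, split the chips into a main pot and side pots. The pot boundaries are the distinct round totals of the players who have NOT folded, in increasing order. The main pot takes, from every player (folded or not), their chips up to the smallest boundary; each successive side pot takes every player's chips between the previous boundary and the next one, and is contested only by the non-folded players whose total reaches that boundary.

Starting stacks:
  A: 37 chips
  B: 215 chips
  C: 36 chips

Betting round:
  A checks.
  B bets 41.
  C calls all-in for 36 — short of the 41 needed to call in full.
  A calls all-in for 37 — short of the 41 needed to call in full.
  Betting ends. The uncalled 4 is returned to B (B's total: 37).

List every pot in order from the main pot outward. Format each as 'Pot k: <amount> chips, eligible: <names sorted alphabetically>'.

Pot 1: 108 chips, eligible: A, B, C
Pot 2: 2 chips, eligible: A, B

Derivation:
Contributions (after 4 returned to B): A=37, B=37, C=36
Pot levels (distinct totals of non-folded players): 36, 37
Layer 1-36: 36 each from A, B, C = 36*3 = 108 chips; eligible A, B, C
Layer 37-37: 1 each from A, B = 1*2 = 2 chips; eligible A, B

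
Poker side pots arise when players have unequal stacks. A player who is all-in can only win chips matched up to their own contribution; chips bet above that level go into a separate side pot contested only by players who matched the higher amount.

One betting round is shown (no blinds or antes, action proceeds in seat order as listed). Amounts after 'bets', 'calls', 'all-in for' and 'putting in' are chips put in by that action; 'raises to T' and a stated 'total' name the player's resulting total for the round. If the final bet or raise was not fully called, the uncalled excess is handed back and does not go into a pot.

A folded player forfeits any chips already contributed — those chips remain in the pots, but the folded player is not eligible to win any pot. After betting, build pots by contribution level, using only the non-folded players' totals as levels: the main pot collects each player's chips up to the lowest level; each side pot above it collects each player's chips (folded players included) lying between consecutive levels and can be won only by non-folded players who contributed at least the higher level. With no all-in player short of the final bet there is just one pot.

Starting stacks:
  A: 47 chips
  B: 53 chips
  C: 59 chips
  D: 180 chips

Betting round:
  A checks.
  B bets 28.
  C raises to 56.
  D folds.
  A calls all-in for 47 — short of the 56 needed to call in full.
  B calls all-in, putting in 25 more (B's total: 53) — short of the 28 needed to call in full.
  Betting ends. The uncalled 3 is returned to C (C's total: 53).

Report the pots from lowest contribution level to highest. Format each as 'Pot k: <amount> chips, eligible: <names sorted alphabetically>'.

Pot 1: 141 chips, eligible: A, B, C
Pot 2: 12 chips, eligible: B, C

Derivation:
Contributions (after 3 returned to C): A=47, B=53, C=53
Folded: D
Pot levels (distinct totals of non-folded players): 47, 53
Layer 1-47: 47 each from A, B, C = 47*3 = 141 chips; eligible A, B, C
Layer 48-53: 6 each from B, C = 6*2 = 12 chips; eligible B, C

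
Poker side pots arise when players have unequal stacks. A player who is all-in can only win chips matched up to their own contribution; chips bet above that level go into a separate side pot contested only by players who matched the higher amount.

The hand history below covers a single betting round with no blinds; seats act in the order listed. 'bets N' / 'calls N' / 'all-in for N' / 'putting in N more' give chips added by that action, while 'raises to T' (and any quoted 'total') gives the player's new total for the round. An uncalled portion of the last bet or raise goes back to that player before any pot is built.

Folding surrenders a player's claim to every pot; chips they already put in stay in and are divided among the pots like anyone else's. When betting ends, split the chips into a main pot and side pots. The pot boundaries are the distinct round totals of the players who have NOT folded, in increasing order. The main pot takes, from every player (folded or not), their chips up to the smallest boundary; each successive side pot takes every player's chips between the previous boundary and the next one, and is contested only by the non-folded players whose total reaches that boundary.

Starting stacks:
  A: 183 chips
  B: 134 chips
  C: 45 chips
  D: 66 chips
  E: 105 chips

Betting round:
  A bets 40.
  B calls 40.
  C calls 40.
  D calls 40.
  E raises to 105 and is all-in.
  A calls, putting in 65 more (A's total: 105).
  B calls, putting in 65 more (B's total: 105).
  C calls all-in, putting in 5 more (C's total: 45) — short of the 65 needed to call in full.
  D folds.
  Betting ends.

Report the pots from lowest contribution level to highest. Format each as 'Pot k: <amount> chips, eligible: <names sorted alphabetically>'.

Contributions: A=105, B=105, C=45, D=40, E=105
Folded: D
Pot levels (distinct totals of non-folded players): 45, 105
Layer 1-45: A 45 + B 45 + C 45 + D 40 + E 45 = 220 chips; eligible A, B, C, E
Layer 46-105: 60 each from A, B, E = 60*3 = 180 chips; eligible A, B, E

Pot 1: 220 chips, eligible: A, B, C, E
Pot 2: 180 chips, eligible: A, B, E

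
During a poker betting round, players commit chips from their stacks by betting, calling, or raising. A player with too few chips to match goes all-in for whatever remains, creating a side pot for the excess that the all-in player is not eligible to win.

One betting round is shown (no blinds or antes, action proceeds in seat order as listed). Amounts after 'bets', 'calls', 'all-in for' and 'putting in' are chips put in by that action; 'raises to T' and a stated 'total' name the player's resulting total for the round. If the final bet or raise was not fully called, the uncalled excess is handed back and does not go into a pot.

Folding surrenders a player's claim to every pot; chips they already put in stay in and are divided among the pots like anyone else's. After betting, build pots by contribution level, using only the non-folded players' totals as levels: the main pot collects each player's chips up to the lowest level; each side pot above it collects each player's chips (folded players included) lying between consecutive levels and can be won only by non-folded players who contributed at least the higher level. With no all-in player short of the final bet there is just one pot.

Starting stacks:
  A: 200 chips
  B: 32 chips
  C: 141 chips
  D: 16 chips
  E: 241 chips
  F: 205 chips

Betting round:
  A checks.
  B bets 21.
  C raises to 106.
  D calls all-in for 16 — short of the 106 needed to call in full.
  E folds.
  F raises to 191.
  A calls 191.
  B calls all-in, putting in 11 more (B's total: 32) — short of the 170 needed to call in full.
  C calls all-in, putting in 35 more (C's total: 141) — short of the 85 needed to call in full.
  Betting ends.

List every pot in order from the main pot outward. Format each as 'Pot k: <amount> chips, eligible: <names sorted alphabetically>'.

Contributions: A=191, B=32, C=141, D=16, F=191
Folded: E
Pot levels (distinct totals of non-folded players): 16, 32, 141, 191
Layer 1-16: 16 each from A, B, C, D, F = 16*5 = 80 chips; eligible A, B, C, D, F
Layer 17-32: 16 each from A, B, C, F = 16*4 = 64 chips; eligible A, B, C, F
Layer 33-141: 109 each from A, C, F = 109*3 = 327 chips; eligible A, C, F
Layer 142-191: 50 each from A, F = 50*2 = 100 chips; eligible A, F

Pot 1: 80 chips, eligible: A, B, C, D, F
Pot 2: 64 chips, eligible: A, B, C, F
Pot 3: 327 chips, eligible: A, C, F
Pot 4: 100 chips, eligible: A, F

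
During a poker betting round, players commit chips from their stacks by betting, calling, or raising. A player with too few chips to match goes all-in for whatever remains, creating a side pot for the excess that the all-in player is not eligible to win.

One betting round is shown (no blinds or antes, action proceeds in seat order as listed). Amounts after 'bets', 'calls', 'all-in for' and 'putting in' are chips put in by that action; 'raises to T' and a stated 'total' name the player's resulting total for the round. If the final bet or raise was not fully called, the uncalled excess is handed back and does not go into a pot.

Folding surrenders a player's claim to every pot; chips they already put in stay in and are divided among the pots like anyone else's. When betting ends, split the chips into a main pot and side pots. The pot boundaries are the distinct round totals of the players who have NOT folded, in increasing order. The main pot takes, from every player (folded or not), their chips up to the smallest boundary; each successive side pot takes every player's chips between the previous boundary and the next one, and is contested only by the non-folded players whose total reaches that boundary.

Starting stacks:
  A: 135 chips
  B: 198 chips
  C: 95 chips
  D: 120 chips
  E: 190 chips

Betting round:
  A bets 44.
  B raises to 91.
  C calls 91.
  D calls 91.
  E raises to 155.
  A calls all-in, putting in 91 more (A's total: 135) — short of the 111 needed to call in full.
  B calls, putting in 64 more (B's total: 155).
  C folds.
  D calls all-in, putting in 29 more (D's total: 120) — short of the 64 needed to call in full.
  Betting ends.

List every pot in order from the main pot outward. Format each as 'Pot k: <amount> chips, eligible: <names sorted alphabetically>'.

Contributions: A=135, B=155, C=91, D=120, E=155
Folded: C
Pot levels (distinct totals of non-folded players): 120, 135, 155
Layer 1-120: A 120 + B 120 + C 91 + D 120 + E 120 = 571 chips; eligible A, B, D, E
Layer 121-135: 15 each from A, B, E = 15*3 = 45 chips; eligible A, B, E
Layer 136-155: 20 each from B, E = 20*2 = 40 chips; eligible B, E

Pot 1: 571 chips, eligible: A, B, D, E
Pot 2: 45 chips, eligible: A, B, E
Pot 3: 40 chips, eligible: B, E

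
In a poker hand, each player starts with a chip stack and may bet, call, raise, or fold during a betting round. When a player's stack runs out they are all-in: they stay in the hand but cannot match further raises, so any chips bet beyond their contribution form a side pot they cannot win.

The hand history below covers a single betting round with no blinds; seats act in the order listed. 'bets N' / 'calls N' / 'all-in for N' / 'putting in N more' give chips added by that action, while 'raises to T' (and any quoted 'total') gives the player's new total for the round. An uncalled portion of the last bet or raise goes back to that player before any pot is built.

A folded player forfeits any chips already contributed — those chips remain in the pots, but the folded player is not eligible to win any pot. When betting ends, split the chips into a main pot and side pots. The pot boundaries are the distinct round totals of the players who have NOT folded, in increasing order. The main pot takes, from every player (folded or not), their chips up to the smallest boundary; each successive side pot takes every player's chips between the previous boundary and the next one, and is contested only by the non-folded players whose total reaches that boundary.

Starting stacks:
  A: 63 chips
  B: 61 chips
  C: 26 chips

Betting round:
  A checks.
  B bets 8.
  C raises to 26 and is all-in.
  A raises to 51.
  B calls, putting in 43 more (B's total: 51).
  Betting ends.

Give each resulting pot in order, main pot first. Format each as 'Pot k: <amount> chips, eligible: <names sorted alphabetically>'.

Contributions: A=51, B=51, C=26
Pot levels (distinct totals of non-folded players): 26, 51
Layer 1-26: 26 each from A, B, C = 26*3 = 78 chips; eligible A, B, C
Layer 27-51: 25 each from A, B = 25*2 = 50 chips; eligible A, B

Pot 1: 78 chips, eligible: A, B, C
Pot 2: 50 chips, eligible: A, B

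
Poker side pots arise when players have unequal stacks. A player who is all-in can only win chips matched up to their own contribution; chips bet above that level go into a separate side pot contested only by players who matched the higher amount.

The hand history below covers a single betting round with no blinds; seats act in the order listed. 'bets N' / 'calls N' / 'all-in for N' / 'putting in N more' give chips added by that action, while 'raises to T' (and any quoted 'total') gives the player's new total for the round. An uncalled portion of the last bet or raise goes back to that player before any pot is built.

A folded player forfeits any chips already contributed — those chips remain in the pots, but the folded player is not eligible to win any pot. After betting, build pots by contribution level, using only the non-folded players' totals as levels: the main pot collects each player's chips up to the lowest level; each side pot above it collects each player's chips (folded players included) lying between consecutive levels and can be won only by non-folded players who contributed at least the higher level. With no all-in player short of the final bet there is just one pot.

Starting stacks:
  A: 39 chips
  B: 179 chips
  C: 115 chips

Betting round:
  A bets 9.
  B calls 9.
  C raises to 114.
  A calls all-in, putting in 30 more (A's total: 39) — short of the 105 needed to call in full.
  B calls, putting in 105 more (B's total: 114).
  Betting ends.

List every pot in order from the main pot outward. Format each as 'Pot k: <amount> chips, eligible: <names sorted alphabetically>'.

Pot 1: 117 chips, eligible: A, B, C
Pot 2: 150 chips, eligible: B, C

Derivation:
Contributions: A=39, B=114, C=114
Pot levels (distinct totals of non-folded players): 39, 114
Layer 1-39: 39 each from A, B, C = 39*3 = 117 chips; eligible A, B, C
Layer 40-114: 75 each from B, C = 75*2 = 150 chips; eligible B, C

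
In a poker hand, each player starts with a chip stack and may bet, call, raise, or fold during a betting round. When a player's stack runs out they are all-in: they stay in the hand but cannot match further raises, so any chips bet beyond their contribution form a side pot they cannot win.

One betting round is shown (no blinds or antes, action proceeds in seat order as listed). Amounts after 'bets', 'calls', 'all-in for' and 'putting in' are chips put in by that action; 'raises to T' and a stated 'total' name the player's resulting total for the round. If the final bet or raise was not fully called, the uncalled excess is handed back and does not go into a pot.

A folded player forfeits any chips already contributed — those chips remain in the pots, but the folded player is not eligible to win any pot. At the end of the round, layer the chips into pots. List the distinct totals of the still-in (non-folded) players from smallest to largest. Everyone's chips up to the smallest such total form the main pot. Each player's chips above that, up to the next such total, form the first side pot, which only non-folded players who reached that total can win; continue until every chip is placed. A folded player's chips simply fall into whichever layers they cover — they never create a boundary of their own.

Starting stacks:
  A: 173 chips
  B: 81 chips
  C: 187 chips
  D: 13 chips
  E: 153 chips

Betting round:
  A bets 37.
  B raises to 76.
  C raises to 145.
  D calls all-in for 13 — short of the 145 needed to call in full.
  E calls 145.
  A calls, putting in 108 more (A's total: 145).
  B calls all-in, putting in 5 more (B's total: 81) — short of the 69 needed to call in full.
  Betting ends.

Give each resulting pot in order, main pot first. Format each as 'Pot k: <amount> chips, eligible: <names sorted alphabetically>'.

Contributions: A=145, B=81, C=145, D=13, E=145
Pot levels (distinct totals of non-folded players): 13, 81, 145
Layer 1-13: 13 each from A, B, C, D, E = 13*5 = 65 chips; eligible A, B, C, D, E
Layer 14-81: 68 each from A, B, C, E = 68*4 = 272 chips; eligible A, B, C, E
Layer 82-145: 64 each from A, C, E = 64*3 = 192 chips; eligible A, C, E

Pot 1: 65 chips, eligible: A, B, C, D, E
Pot 2: 272 chips, eligible: A, B, C, E
Pot 3: 192 chips, eligible: A, C, E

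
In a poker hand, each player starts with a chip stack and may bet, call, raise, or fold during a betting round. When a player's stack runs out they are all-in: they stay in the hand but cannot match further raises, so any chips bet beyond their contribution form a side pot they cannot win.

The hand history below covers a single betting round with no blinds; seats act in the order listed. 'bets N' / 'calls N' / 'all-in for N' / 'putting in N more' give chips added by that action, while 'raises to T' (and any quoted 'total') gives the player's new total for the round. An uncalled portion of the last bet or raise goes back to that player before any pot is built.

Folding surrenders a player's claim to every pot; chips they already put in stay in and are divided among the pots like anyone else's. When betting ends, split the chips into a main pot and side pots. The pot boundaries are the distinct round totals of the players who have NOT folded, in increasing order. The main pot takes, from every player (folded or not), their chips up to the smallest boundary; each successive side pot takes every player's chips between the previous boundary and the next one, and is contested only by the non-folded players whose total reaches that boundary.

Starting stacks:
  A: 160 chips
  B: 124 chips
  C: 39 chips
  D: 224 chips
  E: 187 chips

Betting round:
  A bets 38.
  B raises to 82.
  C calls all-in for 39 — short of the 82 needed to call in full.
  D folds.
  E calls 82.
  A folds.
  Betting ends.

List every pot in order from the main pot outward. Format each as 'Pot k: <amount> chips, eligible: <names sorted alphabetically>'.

Pot 1: 155 chips, eligible: B, C, E
Pot 2: 86 chips, eligible: B, E

Derivation:
Contributions: A=38, B=82, C=39, E=82
Folded: A, D
Pot levels (distinct totals of non-folded players): 39, 82
Layer 1-39: A 38 + B 39 + C 39 + E 39 = 155 chips; eligible B, C, E
Layer 40-82: 43 each from B, E = 43*2 = 86 chips; eligible B, E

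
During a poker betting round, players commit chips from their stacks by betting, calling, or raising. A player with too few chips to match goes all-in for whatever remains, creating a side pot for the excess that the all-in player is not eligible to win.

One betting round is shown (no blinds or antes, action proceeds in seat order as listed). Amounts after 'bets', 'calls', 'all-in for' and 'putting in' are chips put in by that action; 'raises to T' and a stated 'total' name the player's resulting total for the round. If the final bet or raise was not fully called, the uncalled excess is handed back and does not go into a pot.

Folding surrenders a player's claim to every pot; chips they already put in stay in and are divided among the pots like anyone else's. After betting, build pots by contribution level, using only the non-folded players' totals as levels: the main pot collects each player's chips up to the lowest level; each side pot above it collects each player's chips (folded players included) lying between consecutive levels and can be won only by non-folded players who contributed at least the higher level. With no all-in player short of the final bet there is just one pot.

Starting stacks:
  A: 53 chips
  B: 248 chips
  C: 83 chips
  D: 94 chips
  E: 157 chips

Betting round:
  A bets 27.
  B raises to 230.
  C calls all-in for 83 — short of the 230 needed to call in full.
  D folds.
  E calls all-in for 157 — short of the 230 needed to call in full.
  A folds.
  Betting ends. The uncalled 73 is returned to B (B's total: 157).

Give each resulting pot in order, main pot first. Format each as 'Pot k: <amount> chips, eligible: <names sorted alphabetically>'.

Contributions (after 73 returned to B): A=27, B=157, C=83, E=157
Folded: A, D
Pot levels (distinct totals of non-folded players): 83, 157
Layer 1-83: A 27 + B 83 + C 83 + E 83 = 276 chips; eligible B, C, E
Layer 84-157: 74 each from B, E = 74*2 = 148 chips; eligible B, E

Pot 1: 276 chips, eligible: B, C, E
Pot 2: 148 chips, eligible: B, E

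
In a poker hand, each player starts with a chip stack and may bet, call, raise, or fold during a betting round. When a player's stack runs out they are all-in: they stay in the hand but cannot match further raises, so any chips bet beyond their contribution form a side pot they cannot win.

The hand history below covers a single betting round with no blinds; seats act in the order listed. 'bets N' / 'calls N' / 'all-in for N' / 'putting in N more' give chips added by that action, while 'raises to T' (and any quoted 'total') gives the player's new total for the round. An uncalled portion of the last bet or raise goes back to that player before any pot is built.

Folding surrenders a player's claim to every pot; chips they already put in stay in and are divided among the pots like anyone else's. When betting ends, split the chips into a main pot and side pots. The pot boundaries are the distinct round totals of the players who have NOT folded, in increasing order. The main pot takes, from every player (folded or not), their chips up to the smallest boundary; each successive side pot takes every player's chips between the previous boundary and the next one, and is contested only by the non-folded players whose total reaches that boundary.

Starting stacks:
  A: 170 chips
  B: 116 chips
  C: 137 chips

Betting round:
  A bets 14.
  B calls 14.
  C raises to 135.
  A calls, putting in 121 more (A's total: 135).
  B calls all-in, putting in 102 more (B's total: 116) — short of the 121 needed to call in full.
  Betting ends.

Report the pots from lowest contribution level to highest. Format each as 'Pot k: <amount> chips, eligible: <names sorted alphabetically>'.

Pot 1: 348 chips, eligible: A, B, C
Pot 2: 38 chips, eligible: A, C

Derivation:
Contributions: A=135, B=116, C=135
Pot levels (distinct totals of non-folded players): 116, 135
Layer 1-116: 116 each from A, B, C = 116*3 = 348 chips; eligible A, B, C
Layer 117-135: 19 each from A, C = 19*2 = 38 chips; eligible A, C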